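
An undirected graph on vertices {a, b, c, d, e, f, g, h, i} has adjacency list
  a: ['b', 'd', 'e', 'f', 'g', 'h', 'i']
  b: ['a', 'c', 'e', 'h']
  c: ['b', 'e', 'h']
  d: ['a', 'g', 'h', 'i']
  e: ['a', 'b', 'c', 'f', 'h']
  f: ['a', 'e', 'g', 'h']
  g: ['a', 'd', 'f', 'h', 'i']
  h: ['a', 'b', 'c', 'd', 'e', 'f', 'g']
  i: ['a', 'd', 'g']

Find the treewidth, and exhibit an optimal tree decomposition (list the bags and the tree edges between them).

The largest bag has 4 vertices, giving width 3; this decomposition certifies tw(G) ≤ 3. For the lower bound, the 4 vertices {b, c, e, h} are pairwise adjacent, and any tree decomposition puts a clique entirely inside one bag — forcing width ≥ 3. Combining the bounds, tw(G) = 3.

Treewidth 3.
Bags: B1 = {a, b, e, h}  B2 = {b, c, e, h}  B3 = {a, e, f, h}  B4 = {a, f, g, h}  B5 = {a, d, g, h}  B6 = {a, d, g, i}
Tree: B1–B2, B1–B3, B3–B4, B4–B5, B5–B6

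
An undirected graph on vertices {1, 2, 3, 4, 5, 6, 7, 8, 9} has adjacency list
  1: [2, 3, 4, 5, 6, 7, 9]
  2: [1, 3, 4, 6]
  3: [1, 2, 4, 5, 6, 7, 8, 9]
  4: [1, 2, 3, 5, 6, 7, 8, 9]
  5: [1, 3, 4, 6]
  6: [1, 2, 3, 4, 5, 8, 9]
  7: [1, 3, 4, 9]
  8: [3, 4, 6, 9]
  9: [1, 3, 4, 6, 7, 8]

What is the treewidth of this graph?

A width-4 tree decomposition is:
Bags: B1 = {1, 3, 4, 6, 9}  B2 = {3, 4, 6, 8, 9}  B3 = {1, 3, 4, 5, 6}  B4 = {1, 2, 3, 4, 6}  B5 = {1, 3, 4, 7, 9}
Tree: B1–B2, B1–B3, B3–B4, B1–B5
The largest bag has 5 vertices, giving width 4; this decomposition certifies tw(G) ≤ 4. On the other hand G contains the 5-clique {3, 4, 6, 8, 9}. A clique must lie in a single bag of any decomposition, so no decomposition can have width below 4. Therefore the treewidth is 4.

4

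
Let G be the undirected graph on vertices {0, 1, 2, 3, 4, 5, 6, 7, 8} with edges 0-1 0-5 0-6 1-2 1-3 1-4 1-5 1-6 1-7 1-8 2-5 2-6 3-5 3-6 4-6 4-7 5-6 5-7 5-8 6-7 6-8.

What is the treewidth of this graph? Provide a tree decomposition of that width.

Treewidth 3.
One optimal decomposition is:
Bags: B1 = {1, 4, 6, 7}  B2 = {1, 5, 6, 7}  B3 = {1, 3, 5, 6}  B4 = {0, 1, 5, 6}  B5 = {1, 5, 6, 8}  B6 = {1, 2, 5, 6}
Tree: B1–B2, B2–B3, B2–B4, B4–B5, B2–B6

Every bag has size at most 4, so the width is 4 − 1 = 3 and tw(G) ≤ 3. On the other hand G contains the 4-clique {1, 4, 6, 7}. A clique must lie in a single bag of any decomposition, so no decomposition can have width below 3. Combining the bounds, tw(G) = 3.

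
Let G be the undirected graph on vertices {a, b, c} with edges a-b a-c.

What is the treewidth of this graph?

A width-1 tree decomposition is:
Bags: B1 = {a, c}  B2 = {a, b}
Tree: B1–B2
The largest bag has 2 vertices, giving width 1; this decomposition certifies tw(G) ≤ 1. G has an edge, so its treewidth is at least 1. Hence tw(G) = 1 exactly.

1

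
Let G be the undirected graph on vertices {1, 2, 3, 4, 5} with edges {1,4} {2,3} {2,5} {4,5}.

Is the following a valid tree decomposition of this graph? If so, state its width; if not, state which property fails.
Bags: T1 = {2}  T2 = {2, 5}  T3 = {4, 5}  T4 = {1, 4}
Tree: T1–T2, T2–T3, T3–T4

A tree decomposition must satisfy three properties: every vertex lies in some bag; for every edge, both endpoints lie together in some bag; and for every vertex, the bags containing it form a connected subtree. Here vertex 3 appears in no bag, so the decomposition is invalid.

No — vertex 3 appears in no bag.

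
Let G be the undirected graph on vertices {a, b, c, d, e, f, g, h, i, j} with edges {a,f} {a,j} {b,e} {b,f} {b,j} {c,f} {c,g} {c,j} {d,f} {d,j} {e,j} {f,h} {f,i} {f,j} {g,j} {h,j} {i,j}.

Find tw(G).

2

A width-2 tree decomposition is:
Bags: B1 = {b, f, j}  B2 = {c, f, j}  B3 = {b, e, j}  B4 = {a, f, j}  B5 = {c, g, j}  B6 = {d, f, j}  B7 = {f, i, j}  B8 = {f, h, j}
Tree: B1–B2, B1–B3, B1–B4, B2–B5, B1–B6, B4–B7, B1–B8
The largest bag has 3 vertices, giving width 2; this decomposition certifies tw(G) ≤ 2. On the other hand G contains the 3-clique {c, g, j}. A clique must lie in a single bag of any decomposition, so no decomposition can have width below 2. Therefore the treewidth is 2.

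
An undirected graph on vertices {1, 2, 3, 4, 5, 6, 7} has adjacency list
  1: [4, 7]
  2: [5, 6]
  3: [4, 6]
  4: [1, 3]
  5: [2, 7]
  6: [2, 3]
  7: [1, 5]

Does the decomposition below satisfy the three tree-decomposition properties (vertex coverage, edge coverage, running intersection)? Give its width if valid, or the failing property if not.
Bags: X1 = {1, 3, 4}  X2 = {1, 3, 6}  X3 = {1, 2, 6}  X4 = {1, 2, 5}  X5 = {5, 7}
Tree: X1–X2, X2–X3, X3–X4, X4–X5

No — edge (1,7) lies in no bag.

A tree decomposition must satisfy three properties: every vertex lies in some bag; for every edge, both endpoints lie together in some bag; and for every vertex, the bags containing it form a connected subtree. Here edge (1,7) lies in no bag, so the decomposition is invalid.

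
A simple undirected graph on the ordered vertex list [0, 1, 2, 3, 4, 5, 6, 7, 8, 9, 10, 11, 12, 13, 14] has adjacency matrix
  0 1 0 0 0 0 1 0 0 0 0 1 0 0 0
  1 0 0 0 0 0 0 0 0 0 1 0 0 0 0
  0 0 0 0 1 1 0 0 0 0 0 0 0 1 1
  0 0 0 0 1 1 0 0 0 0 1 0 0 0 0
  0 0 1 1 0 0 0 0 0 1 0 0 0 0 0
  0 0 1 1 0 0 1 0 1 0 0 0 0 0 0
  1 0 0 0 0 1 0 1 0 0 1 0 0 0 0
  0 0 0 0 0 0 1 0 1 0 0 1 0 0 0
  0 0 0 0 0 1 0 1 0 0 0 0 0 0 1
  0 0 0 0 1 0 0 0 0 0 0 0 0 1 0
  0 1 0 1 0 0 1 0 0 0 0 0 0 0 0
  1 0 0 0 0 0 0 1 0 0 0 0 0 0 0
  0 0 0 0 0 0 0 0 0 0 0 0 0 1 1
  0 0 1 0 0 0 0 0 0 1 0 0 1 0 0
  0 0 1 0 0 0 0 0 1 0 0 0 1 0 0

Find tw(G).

A width-3 tree decomposition is:
Bags: B1 = {4, 9, 12, 13}  B2 = {2, 4, 12, 13}  B3 = {2, 4, 12, 14}  B4 = {2, 3, 4, 14}  B5 = {2, 3, 5, 14}  B6 = {3, 5, 8, 14}  B7 = {3, 5, 8, 10}  B8 = {5, 6, 8, 10}  B9 = {6, 7, 8, 10}  B10 = {1, 6, 7, 10}  B11 = {0, 1, 6, 7}  B12 = {0, 1, 7, 11}
Tree: B1–B2, B2–B3, B3–B4, B4–B5, B5–B6, B6–B7, B7–B8, B8–B9, B9–B10, B10–B11, B11–B12
Each bag holds 4 vertices, so the decomposition has width 3, which upper-bounds the treewidth. For the lower bound: the 4 vertex sets {9,12,13}, {4}, {2}, {3,5,8,14} are disjoint, each induces a connected subgraph, and every pair is joined by at least one edge of G. Contracting each set to a single vertex therefore yields K_{4} as a minor, and since treewidth is minor-monotone, tw(G) ≥ tw(K_{4}) = 3. Hence tw(G) = 3 exactly.

3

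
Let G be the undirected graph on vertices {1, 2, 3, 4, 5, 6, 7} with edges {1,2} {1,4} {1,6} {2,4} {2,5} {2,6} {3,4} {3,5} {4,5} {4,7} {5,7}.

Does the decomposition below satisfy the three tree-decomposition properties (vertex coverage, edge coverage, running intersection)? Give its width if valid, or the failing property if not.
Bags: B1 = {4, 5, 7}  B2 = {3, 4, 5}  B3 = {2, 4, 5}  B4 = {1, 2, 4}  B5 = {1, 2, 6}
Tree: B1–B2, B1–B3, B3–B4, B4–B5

Yes; width 2.

Checking the three conditions: (i) the bags cover all of {1, 2, 3, 4, 5, 6, 7}; (ii) for each edge, some bag contains both endpoints; (iii) the bags containing any fixed vertex form a subtree. All hold, so the decomposition is valid with width 3 − 1 = 2.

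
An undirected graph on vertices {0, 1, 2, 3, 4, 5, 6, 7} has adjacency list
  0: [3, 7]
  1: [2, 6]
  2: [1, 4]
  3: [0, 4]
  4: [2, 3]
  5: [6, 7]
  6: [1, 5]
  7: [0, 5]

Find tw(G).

A width-2 tree decomposition is:
Bags: B1 = {1, 2, 6}  B2 = {2, 4, 6}  B3 = {3, 4, 6}  B4 = {0, 3, 6}  B5 = {0, 6, 7}  B6 = {5, 6, 7}
Tree: B1–B2, B2–B3, B3–B4, B4–B5, B5–B6
The largest bag has 3 vertices, giving width 2; this decomposition certifies tw(G) ≤ 2. The edges 6–1–2–4–3–0–7–5–6 form a cycle, so G is not a tree and its treewidth is at least 2. Hence tw(G) = 2 exactly.

2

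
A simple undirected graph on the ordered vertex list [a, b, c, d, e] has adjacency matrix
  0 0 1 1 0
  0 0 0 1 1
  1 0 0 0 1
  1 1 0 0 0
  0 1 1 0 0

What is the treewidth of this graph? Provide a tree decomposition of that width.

Every bag has size at most 3, so the width is 3 − 1 = 2 and tw(G) ≤ 2. Since e–c–a–d–b–e is a cycle in G, G is not acyclic. Forests are exactly the graphs of treewidth ≤ 1, so tw(G) ≥ 2. Combining the bounds, tw(G) = 2.

Treewidth 2.
One optimal decomposition is:
Bags: B1 = {a, c, e}  B2 = {a, d, e}  B3 = {b, d, e}
Tree: B1–B2, B2–B3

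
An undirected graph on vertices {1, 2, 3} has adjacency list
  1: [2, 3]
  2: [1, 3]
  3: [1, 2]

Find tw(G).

2

A width-2 tree decomposition is:
Bags: B1 = {1, 2, 3}
Tree: (single bag)
A single bag containing all 3 vertices is trivially a valid decomposition of width 2. On the other hand G contains the 3-clique {1, 2, 3}. A clique must lie in a single bag of any decomposition, so no decomposition can have width below 2. Therefore the treewidth is 2.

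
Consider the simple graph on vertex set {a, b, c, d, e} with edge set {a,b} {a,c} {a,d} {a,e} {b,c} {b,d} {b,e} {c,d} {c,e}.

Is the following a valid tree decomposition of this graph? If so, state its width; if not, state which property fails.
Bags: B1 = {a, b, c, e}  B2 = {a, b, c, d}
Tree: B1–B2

Yes; width 3.

Every vertex of G appears in some bag (union = {a, b, c, d, e}); every edge is covered by a bag; and for each vertex v the set of bags containing v is connected in the bag tree. The decomposition is therefore valid. The largest bag has 4 vertices, so the width is 3.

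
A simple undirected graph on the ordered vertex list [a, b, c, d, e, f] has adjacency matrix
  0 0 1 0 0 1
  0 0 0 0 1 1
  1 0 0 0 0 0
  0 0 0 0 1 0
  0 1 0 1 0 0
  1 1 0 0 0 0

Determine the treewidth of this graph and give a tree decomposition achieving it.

Treewidth 1.
Bags: B1 = {d, e}  B2 = {b, e}  B3 = {b, f}  B4 = {a, f}  B5 = {a, c}
Tree: B1–B2, B2–B3, B3–B4, B4–B5

Every bag has size at most 2, so the width is 2 − 1 = 1 and tw(G) ≤ 1. G has an edge, so its treewidth is at least 1. Hence tw(G) = 1 exactly.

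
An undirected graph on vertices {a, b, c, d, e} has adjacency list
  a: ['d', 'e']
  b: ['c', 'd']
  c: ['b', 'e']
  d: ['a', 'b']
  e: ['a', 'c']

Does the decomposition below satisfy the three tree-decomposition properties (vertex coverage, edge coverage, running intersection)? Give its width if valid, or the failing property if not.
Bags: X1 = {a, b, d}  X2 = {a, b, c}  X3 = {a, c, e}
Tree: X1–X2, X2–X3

Vertex coverage: the bags together contain {a, b, c, d, e}, the full vertex set. Edge coverage: each edge of G has both endpoints in at least one bag. Running intersection: for every vertex, the bags containing it form a connected subtree. All three properties hold, so this is a valid tree decomposition of width max|bag| − 1 = 2, and hence tw(G) ≤ 2.

Yes; width 2.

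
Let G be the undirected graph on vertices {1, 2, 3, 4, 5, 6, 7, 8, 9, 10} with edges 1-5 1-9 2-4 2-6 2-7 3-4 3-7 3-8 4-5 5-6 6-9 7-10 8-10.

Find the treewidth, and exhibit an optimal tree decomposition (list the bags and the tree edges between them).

Treewidth 2.
Bags: B1 = {3, 8, 10}  B2 = {3, 7, 10}  B3 = {3, 4, 7}  B4 = {2, 4, 7}  B5 = {2, 4, 5}  B6 = {2, 5, 6}  B7 = {1, 5, 6}  B8 = {1, 6, 9}
Tree: B1–B2, B2–B3, B3–B4, B4–B5, B5–B6, B6–B7, B7–B8

Every bag has size at most 3, so the width is 3 − 1 = 2 and tw(G) ≤ 2. For the lower bound, G contains the cycle 8–10–7–3–8, so G is not a forest; only forests have treewidth ≤ 1, hence tw(G) ≥ 2. Combining the bounds, tw(G) = 2.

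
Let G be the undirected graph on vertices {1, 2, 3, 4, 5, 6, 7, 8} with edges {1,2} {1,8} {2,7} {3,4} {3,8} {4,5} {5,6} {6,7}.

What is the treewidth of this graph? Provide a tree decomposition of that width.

Every bag has size at most 3, so the width is 3 − 1 = 2 and tw(G) ≤ 2. For the lower bound, G contains the cycle 7–6–5–4–3–8–1–2–7, so G is not a forest; only forests have treewidth ≤ 1, hence tw(G) ≥ 2. Therefore the treewidth is 2.

Treewidth 2.
One such decomposition:
Bags: B1 = {5, 6, 7}  B2 = {4, 5, 7}  B3 = {3, 4, 7}  B4 = {3, 7, 8}  B5 = {1, 7, 8}  B6 = {1, 2, 7}
Tree: B1–B2, B2–B3, B3–B4, B4–B5, B5–B6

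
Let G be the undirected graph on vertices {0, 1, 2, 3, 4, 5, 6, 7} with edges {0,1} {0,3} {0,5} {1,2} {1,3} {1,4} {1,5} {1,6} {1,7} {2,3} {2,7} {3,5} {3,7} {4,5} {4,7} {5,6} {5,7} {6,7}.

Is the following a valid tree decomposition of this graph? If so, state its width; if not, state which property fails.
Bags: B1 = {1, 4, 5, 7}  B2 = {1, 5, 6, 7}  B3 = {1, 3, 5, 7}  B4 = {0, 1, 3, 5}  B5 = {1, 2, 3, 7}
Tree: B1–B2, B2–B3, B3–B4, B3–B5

Checking the three conditions: (i) the bags cover all of {0, 1, 2, 3, 4, 5, 6, 7}; (ii) for each edge, some bag contains both endpoints; (iii) the bags containing any fixed vertex form a subtree. All hold, so the decomposition is valid with width 4 − 1 = 3.

Yes; width 3.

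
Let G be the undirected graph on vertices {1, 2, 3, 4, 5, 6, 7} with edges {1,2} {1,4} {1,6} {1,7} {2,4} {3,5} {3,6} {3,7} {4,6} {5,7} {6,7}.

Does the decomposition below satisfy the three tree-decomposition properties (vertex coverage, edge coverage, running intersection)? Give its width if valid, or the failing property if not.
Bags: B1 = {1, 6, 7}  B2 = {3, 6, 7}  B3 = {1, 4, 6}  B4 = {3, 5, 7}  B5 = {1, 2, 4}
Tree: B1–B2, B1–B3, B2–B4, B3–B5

Every vertex of G appears in some bag (union = {1, 2, 3, 4, 5, 6, 7}); every edge is covered by a bag; and for each vertex v the set of bags containing v is connected in the bag tree. The decomposition is therefore valid. The largest bag has 3 vertices, so the width is 2.

Yes; width 2.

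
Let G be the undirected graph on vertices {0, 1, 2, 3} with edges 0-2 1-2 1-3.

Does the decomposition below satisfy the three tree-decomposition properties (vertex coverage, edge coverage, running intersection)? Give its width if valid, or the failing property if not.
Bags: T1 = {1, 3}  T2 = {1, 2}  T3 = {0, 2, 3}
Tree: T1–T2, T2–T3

A tree decomposition must satisfy three properties: every vertex lies in some bag; for every edge, both endpoints lie together in some bag; and for every vertex, the bags containing it form a connected subtree. Here bags containing vertex 3 are not connected in the tree, so the decomposition is invalid.

No — bags containing vertex 3 are not connected in the tree.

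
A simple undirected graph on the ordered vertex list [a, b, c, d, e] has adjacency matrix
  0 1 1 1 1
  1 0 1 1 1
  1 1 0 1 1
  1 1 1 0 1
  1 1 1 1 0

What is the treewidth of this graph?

A width-4 tree decomposition is:
Bags: B1 = {a, b, c, d, e}
Tree: (single bag)
A single bag containing all 5 vertices is trivially a valid decomposition of width 4. Conversely, {a, b, c, d, e} is a clique of size 5, and the vertices of any clique must share a bag in every tree decomposition; so some bag has ≥ 5 vertices and tw(G) ≥ 4. Hence tw(G) = 4 exactly.

4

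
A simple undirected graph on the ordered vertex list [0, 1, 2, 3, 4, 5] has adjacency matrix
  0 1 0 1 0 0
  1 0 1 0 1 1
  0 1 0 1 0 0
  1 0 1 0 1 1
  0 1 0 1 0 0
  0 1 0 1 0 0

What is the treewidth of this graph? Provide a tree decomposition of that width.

Each bag holds 3 vertices, so the decomposition has width 2, which upper-bounds the treewidth. The edges 3–4–1–5–3 form a cycle, so G is not a tree and its treewidth is at least 2. Therefore the treewidth is 2.

Treewidth 2.
One optimal decomposition is:
Bags: B1 = {1, 3, 4}  B2 = {1, 3, 5}  B3 = {1, 2, 3}  B4 = {0, 1, 3}
Tree: B1–B2, B2–B3, B3–B4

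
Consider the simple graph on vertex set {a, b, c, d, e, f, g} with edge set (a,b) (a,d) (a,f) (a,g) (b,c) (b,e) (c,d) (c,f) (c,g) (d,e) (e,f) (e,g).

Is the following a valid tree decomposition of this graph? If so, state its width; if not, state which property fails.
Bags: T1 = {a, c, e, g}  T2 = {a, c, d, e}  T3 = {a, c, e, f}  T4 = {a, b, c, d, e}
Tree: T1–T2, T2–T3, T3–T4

No — bags containing vertex d are not connected in the tree.

A tree decomposition must satisfy three properties: every vertex lies in some bag; for every edge, both endpoints lie together in some bag; and for every vertex, the bags containing it form a connected subtree. Here bags containing vertex d are not connected in the tree, so the decomposition is invalid.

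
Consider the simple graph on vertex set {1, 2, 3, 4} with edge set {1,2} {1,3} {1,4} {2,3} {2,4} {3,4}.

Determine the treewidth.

A width-3 tree decomposition is:
Bags: B1 = {1, 2, 3, 4}
Tree: (single bag)
A single bag containing all 4 vertices is trivially a valid decomposition of width 3. For the lower bound, the 4 vertices {1, 2, 3, 4} are pairwise adjacent, and any tree decomposition puts a clique entirely inside one bag — forcing width ≥ 3. Therefore the treewidth is 3.

3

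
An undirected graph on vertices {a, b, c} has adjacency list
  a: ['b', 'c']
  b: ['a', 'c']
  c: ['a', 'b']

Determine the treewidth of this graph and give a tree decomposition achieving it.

With just one bag of size 3, the width is 3 − 1 = 2, so tw(G) ≤ 2. On the other hand G contains the 3-clique {a, b, c}. A clique must lie in a single bag of any decomposition, so no decomposition can have width below 2. Therefore the treewidth is 2.

Treewidth 2.
One such decomposition:
Bags: B1 = {a, b, c}
Tree: (single bag)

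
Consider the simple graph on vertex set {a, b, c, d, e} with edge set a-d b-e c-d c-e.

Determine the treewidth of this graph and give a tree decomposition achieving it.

Every bag has size at most 2, so the width is 2 − 1 = 1 and tw(G) ≤ 1. G has an edge, so its treewidth is at least 1. Hence tw(G) = 1 exactly.

Treewidth 1.
One such decomposition:
Bags: B1 = {b, e}  B2 = {c, e}  B3 = {c, d}  B4 = {a, d}
Tree: B1–B2, B2–B3, B3–B4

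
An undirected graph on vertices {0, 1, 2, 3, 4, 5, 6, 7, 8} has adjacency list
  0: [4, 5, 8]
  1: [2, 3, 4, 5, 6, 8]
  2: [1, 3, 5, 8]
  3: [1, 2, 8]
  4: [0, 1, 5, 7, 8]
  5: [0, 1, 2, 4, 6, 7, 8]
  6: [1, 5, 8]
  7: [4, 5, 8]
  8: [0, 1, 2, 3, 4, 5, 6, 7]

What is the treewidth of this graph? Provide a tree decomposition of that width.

Treewidth 3.
Bags: B1 = {1, 5, 6, 8}  B2 = {1, 4, 5, 8}  B3 = {0, 4, 5, 8}  B4 = {4, 5, 7, 8}  B5 = {1, 2, 5, 8}  B6 = {1, 2, 3, 8}
Tree: B1–B2, B2–B3, B3–B4, B2–B5, B5–B6

Each bag holds 4 vertices, so the decomposition has width 3, which upper-bounds the treewidth. On the other hand G contains the 4-clique {1, 2, 3, 8}. A clique must lie in a single bag of any decomposition, so no decomposition can have width below 3. Combining the bounds, tw(G) = 3.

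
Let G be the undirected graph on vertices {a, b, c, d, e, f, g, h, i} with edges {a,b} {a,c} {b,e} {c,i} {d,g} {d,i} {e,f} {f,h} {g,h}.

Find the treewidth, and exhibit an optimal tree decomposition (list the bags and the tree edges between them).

Treewidth 2.
One such decomposition:
Bags: B1 = {d, g, h}  B2 = {d, f, h}  B3 = {d, e, f}  B4 = {b, d, e}  B5 = {a, b, d}  B6 = {a, c, d}  B7 = {c, d, i}
Tree: B1–B2, B2–B3, B3–B4, B4–B5, B5–B6, B6–B7

The largest bag has 3 vertices, giving width 2; this decomposition certifies tw(G) ≤ 2. Since d–g–h–f–e–b–a–c–i–d is a cycle in G, G is not acyclic. Forests are exactly the graphs of treewidth ≤ 1, so tw(G) ≥ 2. The upper and lower bounds meet at 2, so that is the treewidth.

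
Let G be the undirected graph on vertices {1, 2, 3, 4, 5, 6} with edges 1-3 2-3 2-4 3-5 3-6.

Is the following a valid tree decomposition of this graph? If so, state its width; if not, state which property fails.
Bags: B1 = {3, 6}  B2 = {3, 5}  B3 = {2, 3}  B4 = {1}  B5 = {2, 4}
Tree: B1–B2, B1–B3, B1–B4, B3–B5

A tree decomposition must satisfy three properties: every vertex lies in some bag; for every edge, both endpoints lie together in some bag; and for every vertex, the bags containing it form a connected subtree. Here edge (3,1) lies in no bag, so the decomposition is invalid.

No — edge (3,1) lies in no bag.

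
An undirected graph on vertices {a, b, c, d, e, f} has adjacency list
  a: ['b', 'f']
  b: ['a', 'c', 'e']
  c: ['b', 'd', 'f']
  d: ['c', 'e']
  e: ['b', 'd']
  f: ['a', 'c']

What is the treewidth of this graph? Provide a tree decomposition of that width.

The largest bag has 3 vertices, giving width 2; this decomposition certifies tw(G) ≤ 2. The edges d–e–b–c–d form a cycle, so G is not a tree and its treewidth is at least 2. The upper and lower bounds meet at 2, so that is the treewidth.

Treewidth 2.
One such decomposition:
Bags: B1 = {c, d, e}  B2 = {b, c, e}  B3 = {b, c, f}  B4 = {a, b, f}
Tree: B1–B2, B2–B3, B3–B4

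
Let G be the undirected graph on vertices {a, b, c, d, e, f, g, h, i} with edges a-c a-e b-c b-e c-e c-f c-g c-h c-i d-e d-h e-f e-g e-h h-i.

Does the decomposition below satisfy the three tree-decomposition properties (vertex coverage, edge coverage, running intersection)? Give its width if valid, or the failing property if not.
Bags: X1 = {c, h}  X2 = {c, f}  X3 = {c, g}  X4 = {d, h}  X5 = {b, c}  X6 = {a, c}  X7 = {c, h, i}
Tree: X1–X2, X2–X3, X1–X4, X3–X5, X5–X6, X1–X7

A tree decomposition must satisfy three properties: every vertex lies in some bag; for every edge, both endpoints lie together in some bag; and for every vertex, the bags containing it form a connected subtree. Here vertex e appears in no bag, so the decomposition is invalid.

No — vertex e appears in no bag.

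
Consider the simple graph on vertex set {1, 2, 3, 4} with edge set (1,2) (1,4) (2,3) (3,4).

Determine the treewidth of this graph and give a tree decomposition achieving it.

Every bag has size at most 3, so the width is 3 − 1 = 2 and tw(G) ≤ 2. Since 3–4–1–2–3 is a cycle in G, G is not acyclic. Forests are exactly the graphs of treewidth ≤ 1, so tw(G) ≥ 2. Hence tw(G) = 2 exactly.

Treewidth 2.
Bags: B1 = {1, 3, 4}  B2 = {1, 2, 3}
Tree: B1–B2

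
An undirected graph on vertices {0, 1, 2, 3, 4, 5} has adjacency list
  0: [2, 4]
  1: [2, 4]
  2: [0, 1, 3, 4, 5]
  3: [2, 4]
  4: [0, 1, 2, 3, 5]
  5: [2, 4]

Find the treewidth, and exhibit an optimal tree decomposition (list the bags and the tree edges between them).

Treewidth 2.
One such decomposition:
Bags: B1 = {2, 3, 4}  B2 = {0, 2, 4}  B3 = {1, 2, 4}  B4 = {2, 4, 5}
Tree: B1–B2, B2–B3, B3–B4

Each bag holds 3 vertices, so the decomposition has width 2, which upper-bounds the treewidth. On the other hand G contains the 3-clique {0, 2, 4}. A clique must lie in a single bag of any decomposition, so no decomposition can have width below 2. Therefore the treewidth is 2.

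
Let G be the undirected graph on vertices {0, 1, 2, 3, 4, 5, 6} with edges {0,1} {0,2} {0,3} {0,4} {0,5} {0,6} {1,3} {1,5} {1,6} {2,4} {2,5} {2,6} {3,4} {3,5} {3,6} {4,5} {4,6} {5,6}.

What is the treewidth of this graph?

A width-4 tree decomposition is:
Bags: B1 = {0, 3, 4, 5, 6}  B2 = {0, 1, 3, 5, 6}  B3 = {0, 2, 4, 5, 6}
Tree: B1–B2, B1–B3
The largest bag has 5 vertices, giving width 4; this decomposition certifies tw(G) ≤ 4. For the lower bound, the 5 vertices {0, 2, 4, 5, 6} are pairwise adjacent, and any tree decomposition puts a clique entirely inside one bag — forcing width ≥ 4. Hence tw(G) = 4 exactly.

4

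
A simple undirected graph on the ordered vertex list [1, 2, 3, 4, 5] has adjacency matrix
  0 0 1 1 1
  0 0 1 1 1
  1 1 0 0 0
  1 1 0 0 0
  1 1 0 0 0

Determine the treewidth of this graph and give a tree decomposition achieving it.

Treewidth 2.
Bags: B1 = {1, 2, 4}  B2 = {1, 2, 5}  B3 = {1, 2, 3}
Tree: B1–B2, B2–B3

Each bag holds 3 vertices, so the decomposition has width 2, which upper-bounds the treewidth. For the lower bound, G contains the cycle 4–1–5–2–4, so G is not a forest; only forests have treewidth ≤ 1, hence tw(G) ≥ 2. Hence tw(G) = 2 exactly.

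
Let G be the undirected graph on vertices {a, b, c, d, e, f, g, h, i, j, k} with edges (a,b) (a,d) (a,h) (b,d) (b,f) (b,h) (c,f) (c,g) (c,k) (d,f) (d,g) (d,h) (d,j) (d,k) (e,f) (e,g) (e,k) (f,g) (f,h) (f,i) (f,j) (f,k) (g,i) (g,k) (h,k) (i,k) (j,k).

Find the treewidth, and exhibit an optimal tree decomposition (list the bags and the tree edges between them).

Every bag has size at most 4, so the width is 4 − 1 = 3 and tw(G) ≤ 3. For the lower bound, the 4 vertices {a, b, d, h} are pairwise adjacent, and any tree decomposition puts a clique entirely inside one bag — forcing width ≥ 3. Hence tw(G) = 3 exactly.

Treewidth 3.
Bags: B1 = {f, g, i, k}  B2 = {d, f, g, k}  B3 = {d, f, h, k}  B4 = {e, f, g, k}  B5 = {d, f, j, k}  B6 = {c, f, g, k}  B7 = {b, d, f, h}  B8 = {a, b, d, h}
Tree: B1–B2, B2–B3, B2–B4, B2–B5, B2–B6, B3–B7, B7–B8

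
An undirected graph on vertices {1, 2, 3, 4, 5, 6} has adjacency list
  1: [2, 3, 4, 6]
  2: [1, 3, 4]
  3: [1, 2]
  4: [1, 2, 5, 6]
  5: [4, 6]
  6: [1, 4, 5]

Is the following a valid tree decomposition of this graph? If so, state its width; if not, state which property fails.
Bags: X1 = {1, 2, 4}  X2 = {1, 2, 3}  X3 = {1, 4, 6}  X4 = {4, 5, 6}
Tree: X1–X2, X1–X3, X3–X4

Vertex coverage: the bags together contain {1, 2, 3, 4, 5, 6}, the full vertex set. Edge coverage: each edge of G has both endpoints in at least one bag. Running intersection: for every vertex, the bags containing it form a connected subtree. All three properties hold, so this is a valid tree decomposition of width max|bag| − 1 = 2, and hence tw(G) ≤ 2.

Yes; width 2.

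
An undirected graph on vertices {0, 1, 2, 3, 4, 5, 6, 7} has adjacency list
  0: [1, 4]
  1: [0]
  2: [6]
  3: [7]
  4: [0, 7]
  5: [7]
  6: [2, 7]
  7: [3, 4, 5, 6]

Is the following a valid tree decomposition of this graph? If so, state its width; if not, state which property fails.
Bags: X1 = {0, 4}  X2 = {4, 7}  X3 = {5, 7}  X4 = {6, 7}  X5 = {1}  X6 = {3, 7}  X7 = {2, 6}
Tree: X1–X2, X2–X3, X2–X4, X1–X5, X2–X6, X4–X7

A tree decomposition must satisfy three properties: every vertex lies in some bag; for every edge, both endpoints lie together in some bag; and for every vertex, the bags containing it form a connected subtree. Here edge (0,1) lies in no bag, so the decomposition is invalid.

No — edge (0,1) lies in no bag.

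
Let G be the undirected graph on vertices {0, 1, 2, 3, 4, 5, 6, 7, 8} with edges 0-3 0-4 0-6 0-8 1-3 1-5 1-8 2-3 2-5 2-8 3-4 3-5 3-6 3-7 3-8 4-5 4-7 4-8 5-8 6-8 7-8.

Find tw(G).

3

A width-3 tree decomposition is:
Bags: B1 = {0, 3, 4, 8}  B2 = {3, 4, 5, 8}  B3 = {0, 3, 6, 8}  B4 = {1, 3, 5, 8}  B5 = {3, 4, 7, 8}  B6 = {2, 3, 5, 8}
Tree: B1–B2, B1–B3, B2–B4, B2–B5, B2–B6
The largest bag has 4 vertices, giving width 3; this decomposition certifies tw(G) ≤ 3. For the lower bound, the 4 vertices {1, 3, 5, 8} are pairwise adjacent, and any tree decomposition puts a clique entirely inside one bag — forcing width ≥ 3. The upper and lower bounds meet at 3, so that is the treewidth.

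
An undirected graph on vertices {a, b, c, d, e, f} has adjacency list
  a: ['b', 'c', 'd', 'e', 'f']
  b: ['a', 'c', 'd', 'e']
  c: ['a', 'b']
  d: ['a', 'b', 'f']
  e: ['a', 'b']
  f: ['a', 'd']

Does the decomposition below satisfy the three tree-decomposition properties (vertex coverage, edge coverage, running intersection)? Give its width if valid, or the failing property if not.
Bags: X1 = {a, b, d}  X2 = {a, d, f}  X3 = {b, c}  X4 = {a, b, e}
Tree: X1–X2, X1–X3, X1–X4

A tree decomposition must satisfy three properties: every vertex lies in some bag; for every edge, both endpoints lie together in some bag; and for every vertex, the bags containing it form a connected subtree. Here edge (a,c) lies in no bag, so the decomposition is invalid.

No — edge (a,c) lies in no bag.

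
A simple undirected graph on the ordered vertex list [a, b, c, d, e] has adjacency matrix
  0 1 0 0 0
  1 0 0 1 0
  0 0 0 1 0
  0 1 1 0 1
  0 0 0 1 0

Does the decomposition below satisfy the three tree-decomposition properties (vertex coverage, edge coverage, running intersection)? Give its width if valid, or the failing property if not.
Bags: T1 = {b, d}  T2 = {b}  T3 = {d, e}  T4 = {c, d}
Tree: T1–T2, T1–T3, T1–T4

A tree decomposition must satisfy three properties: every vertex lies in some bag; for every edge, both endpoints lie together in some bag; and for every vertex, the bags containing it form a connected subtree. Here vertex a appears in no bag, so the decomposition is invalid.

No — vertex a appears in no bag.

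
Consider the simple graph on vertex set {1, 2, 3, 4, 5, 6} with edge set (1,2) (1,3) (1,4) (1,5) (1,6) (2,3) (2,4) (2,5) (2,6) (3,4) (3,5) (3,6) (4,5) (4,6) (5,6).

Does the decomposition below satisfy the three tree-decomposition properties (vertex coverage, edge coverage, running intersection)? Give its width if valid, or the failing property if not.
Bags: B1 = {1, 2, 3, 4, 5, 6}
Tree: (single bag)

Yes; width 5.

Every vertex of G appears in some bag (union = {1, 2, 3, 4, 5, 6}); every edge is covered by a bag; and for each vertex v the set of bags containing v is connected in the bag tree. The decomposition is therefore valid. The largest bag has 6 vertices, so the width is 5.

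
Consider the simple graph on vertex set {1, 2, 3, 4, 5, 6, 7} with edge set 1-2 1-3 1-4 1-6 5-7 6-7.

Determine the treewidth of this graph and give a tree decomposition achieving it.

Each bag holds 2 vertices, so the decomposition has width 1, which upper-bounds the treewidth. Since G has at least one edge (e.g. 4–1), it is not an edgeless graph, so tw(G) ≥ 1. Combining the bounds, tw(G) = 1.

Treewidth 1.
One optimal decomposition is:
Bags: B1 = {1, 4}  B2 = {1, 6}  B3 = {6, 7}  B4 = {5, 7}  B5 = {1, 2}  B6 = {1, 3}
Tree: B1–B2, B2–B3, B3–B4, B1–B5, B2–B6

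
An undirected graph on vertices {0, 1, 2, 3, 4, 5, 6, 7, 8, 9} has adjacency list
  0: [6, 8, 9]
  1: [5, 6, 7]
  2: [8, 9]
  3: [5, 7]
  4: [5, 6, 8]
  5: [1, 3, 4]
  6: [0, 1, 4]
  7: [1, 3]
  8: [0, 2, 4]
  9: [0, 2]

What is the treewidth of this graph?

A width-2 tree decomposition is:
Bags: B1 = {0, 2, 9}  B2 = {0, 2, 8}  B3 = {0, 6, 8}  B4 = {4, 6, 8}  B5 = {1, 4, 6}  B6 = {1, 4, 5}  B7 = {1, 5, 7}  B8 = {3, 5, 7}
Tree: B1–B2, B2–B3, B3–B4, B4–B5, B5–B6, B6–B7, B7–B8
The largest bag has 3 vertices, giving width 2; this decomposition certifies tw(G) ≤ 2. For the lower bound, G contains the cycle 9–2–8–0–9, so G is not a forest; only forests have treewidth ≤ 1, hence tw(G) ≥ 2. Combining the bounds, tw(G) = 2.

2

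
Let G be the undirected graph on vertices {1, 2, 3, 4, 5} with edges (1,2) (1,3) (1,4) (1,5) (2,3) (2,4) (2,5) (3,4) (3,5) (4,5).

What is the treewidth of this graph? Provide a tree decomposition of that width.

With just one bag of size 5, the width is 5 − 1 = 4, so tw(G) ≤ 4. For the lower bound, the 5 vertices {1, 2, 3, 4, 5} are pairwise adjacent, and any tree decomposition puts a clique entirely inside one bag — forcing width ≥ 4. Hence tw(G) = 4 exactly.

Treewidth 4.
Bags: B1 = {1, 2, 3, 4, 5}
Tree: (single bag)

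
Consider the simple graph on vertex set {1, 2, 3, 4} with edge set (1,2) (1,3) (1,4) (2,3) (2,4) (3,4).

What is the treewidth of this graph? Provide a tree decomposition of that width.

Treewidth 3.
One optimal decomposition is:
Bags: B1 = {1, 2, 3, 4}
Tree: (single bag)

With just one bag of size 4, the width is 4 − 1 = 3, so tw(G) ≤ 3. For the lower bound, the 4 vertices {1, 2, 3, 4} are pairwise adjacent, and any tree decomposition puts a clique entirely inside one bag — forcing width ≥ 3. The upper and lower bounds meet at 3, so that is the treewidth.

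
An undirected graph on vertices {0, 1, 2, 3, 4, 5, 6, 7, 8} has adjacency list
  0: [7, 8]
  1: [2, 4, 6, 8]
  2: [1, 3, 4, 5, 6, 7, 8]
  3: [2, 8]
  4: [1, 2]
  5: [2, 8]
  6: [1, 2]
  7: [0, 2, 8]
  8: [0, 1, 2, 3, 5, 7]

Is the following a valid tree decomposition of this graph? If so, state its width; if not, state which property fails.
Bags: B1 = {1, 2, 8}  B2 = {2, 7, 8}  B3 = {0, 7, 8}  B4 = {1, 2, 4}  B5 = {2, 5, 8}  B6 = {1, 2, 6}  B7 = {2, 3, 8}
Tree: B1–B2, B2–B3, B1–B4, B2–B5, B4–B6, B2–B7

Yes; width 2.

Vertex coverage: the bags together contain {0, 1, 2, 3, 4, 5, 6, 7, 8}, the full vertex set. Edge coverage: each edge of G has both endpoints in at least one bag. Running intersection: for every vertex, the bags containing it form a connected subtree. All three properties hold, so this is a valid tree decomposition of width max|bag| − 1 = 2, and hence tw(G) ≤ 2.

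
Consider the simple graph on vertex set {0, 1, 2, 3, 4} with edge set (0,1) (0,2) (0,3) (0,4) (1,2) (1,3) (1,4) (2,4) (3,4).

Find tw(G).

3

A width-3 tree decomposition is:
Bags: B1 = {0, 1, 3, 4}  B2 = {0, 1, 2, 4}
Tree: B1–B2
The largest bag has 4 vertices, giving width 3; this decomposition certifies tw(G) ≤ 3. Conversely, {0, 1, 2, 4} is a clique of size 4, and the vertices of any clique must share a bag in every tree decomposition; so some bag has ≥ 4 vertices and tw(G) ≥ 3. Combining the bounds, tw(G) = 3.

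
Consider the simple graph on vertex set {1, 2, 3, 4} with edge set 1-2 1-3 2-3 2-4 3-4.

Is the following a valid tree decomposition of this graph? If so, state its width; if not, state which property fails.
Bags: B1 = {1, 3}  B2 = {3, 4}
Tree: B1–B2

A tree decomposition must satisfy three properties: every vertex lies in some bag; for every edge, both endpoints lie together in some bag; and for every vertex, the bags containing it form a connected subtree. Here vertex 2 appears in no bag, so the decomposition is invalid.

No — vertex 2 appears in no bag.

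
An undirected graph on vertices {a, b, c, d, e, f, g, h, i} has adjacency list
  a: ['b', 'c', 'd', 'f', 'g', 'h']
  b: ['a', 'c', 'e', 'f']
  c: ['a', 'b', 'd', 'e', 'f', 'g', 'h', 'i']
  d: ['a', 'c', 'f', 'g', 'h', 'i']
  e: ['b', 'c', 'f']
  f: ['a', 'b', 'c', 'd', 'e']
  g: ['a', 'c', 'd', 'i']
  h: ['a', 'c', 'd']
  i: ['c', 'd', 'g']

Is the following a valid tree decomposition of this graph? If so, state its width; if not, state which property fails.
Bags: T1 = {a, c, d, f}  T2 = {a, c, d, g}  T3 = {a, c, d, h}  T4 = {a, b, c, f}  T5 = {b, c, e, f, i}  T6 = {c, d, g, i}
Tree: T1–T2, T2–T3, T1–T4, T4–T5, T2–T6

No — bags containing vertex i are not connected in the tree.

A tree decomposition must satisfy three properties: every vertex lies in some bag; for every edge, both endpoints lie together in some bag; and for every vertex, the bags containing it form a connected subtree. Here bags containing vertex i are not connected in the tree, so the decomposition is invalid.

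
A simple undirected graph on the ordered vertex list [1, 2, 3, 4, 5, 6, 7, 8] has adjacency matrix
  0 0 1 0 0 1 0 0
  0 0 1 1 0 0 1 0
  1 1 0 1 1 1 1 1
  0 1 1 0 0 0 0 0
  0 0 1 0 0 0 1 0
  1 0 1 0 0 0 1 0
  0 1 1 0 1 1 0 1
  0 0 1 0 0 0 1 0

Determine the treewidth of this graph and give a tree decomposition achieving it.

Every bag has size at most 3, so the width is 3 − 1 = 2 and tw(G) ≤ 2. Conversely, {1, 3, 6} is a clique of size 3, and the vertices of any clique must share a bag in every tree decomposition; so some bag has ≥ 3 vertices and tw(G) ≥ 2. Hence tw(G) = 2 exactly.

Treewidth 2.
One optimal decomposition is:
Bags: B1 = {3, 6, 7}  B2 = {1, 3, 6}  B3 = {3, 5, 7}  B4 = {3, 7, 8}  B5 = {2, 3, 7}  B6 = {2, 3, 4}
Tree: B1–B2, B1–B3, B1–B4, B1–B5, B5–B6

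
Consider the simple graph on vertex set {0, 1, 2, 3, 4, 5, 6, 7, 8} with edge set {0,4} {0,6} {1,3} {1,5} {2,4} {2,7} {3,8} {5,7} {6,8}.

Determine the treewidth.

2

A width-2 tree decomposition is:
Bags: B1 = {1, 3, 5}  B2 = {3, 5, 7}  B3 = {2, 3, 7}  B4 = {2, 3, 4}  B5 = {0, 3, 4}  B6 = {0, 3, 6}  B7 = {3, 6, 8}
Tree: B1–B2, B2–B3, B3–B4, B4–B5, B5–B6, B6–B7
The largest bag has 3 vertices, giving width 2; this decomposition certifies tw(G) ≤ 2. For the lower bound, G contains the cycle 3–1–5–7–2–4–0–6–8–3, so G is not a forest; only forests have treewidth ≤ 1, hence tw(G) ≥ 2. Combining the bounds, tw(G) = 2.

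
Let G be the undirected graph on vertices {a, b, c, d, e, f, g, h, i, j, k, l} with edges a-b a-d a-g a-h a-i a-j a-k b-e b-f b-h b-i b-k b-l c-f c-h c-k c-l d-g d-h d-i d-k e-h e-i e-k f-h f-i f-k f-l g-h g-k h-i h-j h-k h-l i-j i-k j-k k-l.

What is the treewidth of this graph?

4

A width-4 tree decomposition is:
Bags: B1 = {b, f, h, i, k}  B2 = {a, b, h, i, k}  B3 = {b, f, h, k, l}  B4 = {a, d, h, i, k}  B5 = {b, e, h, i, k}  B6 = {a, h, i, j, k}  B7 = {a, d, g, h, k}  B8 = {c, f, h, k, l}
Tree: B1–B2, B1–B3, B2–B4, B2–B5, B4–B6, B4–B7, B3–B8
Every bag has size at most 5, so the width is 5 − 1 = 4 and tw(G) ≤ 4. For the lower bound, the 5 vertices {a, d, g, h, k} are pairwise adjacent, and any tree decomposition puts a clique entirely inside one bag — forcing width ≥ 4. Therefore the treewidth is 4.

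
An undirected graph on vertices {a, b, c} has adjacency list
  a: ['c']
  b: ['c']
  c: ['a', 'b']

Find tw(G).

A width-1 tree decomposition is:
Bags: B1 = {a, c}  B2 = {b, c}
Tree: B1–B2
The largest bag has 2 vertices, giving width 1; this decomposition certifies tw(G) ≤ 1. G has an edge, so its treewidth is at least 1. The upper and lower bounds meet at 1, so that is the treewidth.

1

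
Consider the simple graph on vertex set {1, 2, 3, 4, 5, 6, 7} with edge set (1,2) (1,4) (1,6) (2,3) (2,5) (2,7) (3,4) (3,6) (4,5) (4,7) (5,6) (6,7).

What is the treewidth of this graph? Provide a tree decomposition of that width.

Treewidth 3.
One such decomposition:
Bags: B1 = {1, 2, 4, 6}  B2 = {2, 4, 5, 6}  B3 = {2, 4, 6, 7}  B4 = {2, 3, 4, 6}
Tree: B1–B2, B2–B3, B3–B4

Every bag has size at most 4, so the width is 4 − 1 = 3 and tw(G) ≤ 3. For the lower bound: the 4 vertex sets {1,6}, {4,5}, {2}, {7} are disjoint, each induces a connected subgraph, and every pair is joined by at least one edge of G. Contracting each set to a single vertex therefore yields K_{4} as a minor, and since treewidth is minor-monotone, tw(G) ≥ tw(K_{4}) = 3. The upper and lower bounds meet at 3, so that is the treewidth.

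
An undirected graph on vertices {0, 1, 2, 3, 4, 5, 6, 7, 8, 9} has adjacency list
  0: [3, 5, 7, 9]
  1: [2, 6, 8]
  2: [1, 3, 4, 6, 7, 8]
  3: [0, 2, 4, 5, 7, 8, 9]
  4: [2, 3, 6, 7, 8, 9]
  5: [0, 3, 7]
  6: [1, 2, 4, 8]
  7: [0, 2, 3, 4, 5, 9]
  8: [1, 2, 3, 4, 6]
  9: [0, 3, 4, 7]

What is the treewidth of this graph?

3

A width-3 tree decomposition is:
Bags: B1 = {3, 4, 7, 9}  B2 = {0, 3, 7, 9}  B3 = {2, 3, 4, 7}  B4 = {2, 3, 4, 8}  B5 = {0, 3, 5, 7}  B6 = {2, 4, 6, 8}  B7 = {1, 2, 6, 8}
Tree: B1–B2, B1–B3, B3–B4, B2–B5, B4–B6, B6–B7
Every bag has size at most 4, so the width is 4 − 1 = 3 and tw(G) ≤ 3. For the lower bound, the 4 vertices {1, 2, 6, 8} are pairwise adjacent, and any tree decomposition puts a clique entirely inside one bag — forcing width ≥ 3. Combining the bounds, tw(G) = 3.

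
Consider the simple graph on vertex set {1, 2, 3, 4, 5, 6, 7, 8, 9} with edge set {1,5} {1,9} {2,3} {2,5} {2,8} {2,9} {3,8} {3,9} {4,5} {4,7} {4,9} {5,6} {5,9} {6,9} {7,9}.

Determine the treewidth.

A width-2 tree decomposition is:
Bags: B1 = {2, 5, 9}  B2 = {2, 3, 9}  B3 = {2, 3, 8}  B4 = {5, 6, 9}  B5 = {4, 5, 9}  B6 = {1, 5, 9}  B7 = {4, 7, 9}
Tree: B1–B2, B2–B3, B1–B4, B1–B5, B1–B6, B5–B7
Each bag holds 3 vertices, so the decomposition has width 2, which upper-bounds the treewidth. For the lower bound, the 3 vertices {2, 3, 8} are pairwise adjacent, and any tree decomposition puts a clique entirely inside one bag — forcing width ≥ 2. Hence tw(G) = 2 exactly.

2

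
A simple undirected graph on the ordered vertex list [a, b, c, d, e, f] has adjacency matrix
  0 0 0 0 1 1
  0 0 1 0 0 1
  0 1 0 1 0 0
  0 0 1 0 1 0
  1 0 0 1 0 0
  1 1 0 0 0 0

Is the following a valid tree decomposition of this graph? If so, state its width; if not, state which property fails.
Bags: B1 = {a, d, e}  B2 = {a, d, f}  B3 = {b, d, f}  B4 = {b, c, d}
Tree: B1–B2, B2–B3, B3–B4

Yes; width 2.

Vertex coverage: the bags together contain {a, b, c, d, e, f}, the full vertex set. Edge coverage: each edge of G has both endpoints in at least one bag. Running intersection: for every vertex, the bags containing it form a connected subtree. All three properties hold, so this is a valid tree decomposition of width max|bag| − 1 = 2, and hence tw(G) ≤ 2.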